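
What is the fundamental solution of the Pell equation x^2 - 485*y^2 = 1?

First expand sqrt(485) as a continued fraction. With x_i = (sqrt(485) + m_i)/d_i and (m_0, d_0) = (0, 1): a_0 = floor(sqrt(485)) = 22, since 22^2 = 484 <= 485 < 529 = 23^2.
Iterate m_{i+1} = d_i*a_i - m_i, d_{i+1} = (485 - m_{i+1}^2)/d_i, a_{i+1} = floor((a_0 + m_{i+1})/d_{i+1}):
  m_1 = 1*22 - 0 = 22, d_1 = (485 - 22^2)/1 = 1/1 = 1, a_1 = floor((22 + 22)/1) = 44.
  m_2 = 1*44 - 22 = 22, d_2 = (485 - 22^2)/1 = 1/1 = 1: (m_2, d_2) = (m_1, d_1) = (22, 1), so from here the quotient a_1 repeats; the period length is 1.
So sqrt(485) = [22; (44)] with period length k = 1.
k is odd, so (p_{k-1}, q_{k-1}) only solves x^2 - 485y^2 = -1 and the fundamental solution of x^2 - 485y^2 = 1 is (p_{2k-1}, q_{2k-1}) = (p_1, q_1); compute convergents through index 1, running through the period twice.
Convergents (p_i = a_i*p_{i-1} + p_{i-2}, q_i = a_i*q_{i-1} + q_{i-2} with p_{-2}=0, p_{-1}=1, q_{-2}=1, q_{-1}=0):
  i=0: a_0=22, p_0 = 22*1 + 0 = 22, q_0 = 22*0 + 1 = 1.
  i=1: a_1=44, p_1 = 44*22 + 1 = 969, q_1 = 44*1 + 0 = 44.
Indeed p_0^2 - 485*q_0^2 = 484 - 485 = -1, not +1.
Check: 969^2 - 485*44^2 = 938961 - 938960 = 1, so (x, y) = (969, 44) solves the equation, and by the theorem it is the least positive solution.

(x, y) = (969, 44)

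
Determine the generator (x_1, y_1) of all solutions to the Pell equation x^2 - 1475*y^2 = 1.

(x, y) = (561799, 14628)

First expand sqrt(1475) as a continued fraction. With x_i = (sqrt(1475) + m_i)/d_i and (m_0, d_0) = (0, 1): a_0 = floor(sqrt(1475)) = 38, since 38^2 = 1444 <= 1475 < 1521 = 39^2.
Iterate m_{i+1} = d_i*a_i - m_i, d_{i+1} = (1475 - m_{i+1}^2)/d_i, a_{i+1} = floor((a_0 + m_{i+1})/d_{i+1}):
  m_1 = 1*38 - 0 = 38, d_1 = (1475 - 38^2)/1 = 31/1 = 31, a_1 = floor((38 + 38)/31) = 2.
  m_2 = 31*2 - 38 = 24, d_2 = (1475 - 24^2)/31 = 899/31 = 29, a_2 = floor((38 + 24)/29) = 2.
  m_3 = 29*2 - 24 = 34, d_3 = (1475 - 34^2)/29 = 319/29 = 11, a_3 = floor((38 + 34)/11) = 6.
  m_4 = 11*6 - 34 = 32, d_4 = (1475 - 32^2)/11 = 451/11 = 41, a_4 = floor((38 + 32)/41) = 1.
  m_5 = 41*1 - 32 = 9, d_5 = (1475 - 9^2)/41 = 1394/41 = 34, a_5 = floor((38 + 9)/34) = 1.
  m_6 = 34*1 - 9 = 25, d_6 = (1475 - 25^2)/34 = 850/34 = 25, a_6 = floor((38 + 25)/25) = 2.
  m_7 = 25*2 - 25 = 25, d_7 = (1475 - 25^2)/25 = 850/25 = 34, a_7 = floor((38 + 25)/34) = 1.
  m_8 = 34*1 - 25 = 9, d_8 = (1475 - 9^2)/34 = 1394/34 = 41, a_8 = floor((38 + 9)/41) = 1.
  m_9 = 41*1 - 9 = 32, d_9 = (1475 - 32^2)/41 = 451/41 = 11, a_9 = floor((38 + 32)/11) = 6.
  m_10 = 11*6 - 32 = 34, d_10 = (1475 - 34^2)/11 = 319/11 = 29, a_10 = floor((38 + 34)/29) = 2.
  m_11 = 29*2 - 34 = 24, d_11 = (1475 - 24^2)/29 = 899/29 = 31, a_11 = floor((38 + 24)/31) = 2.
  m_12 = 31*2 - 24 = 38, d_12 = (1475 - 38^2)/31 = 31/31 = 1, a_12 = floor((38 + 38)/1) = 76.
  m_13 = 1*76 - 38 = 38, d_13 = (1475 - 38^2)/1 = 31/1 = 31: (m_13, d_13) = (m_1, d_1) = (38, 31), so from here the quotients repeat a_1, ..., a_12; the period length is 12.
So sqrt(1475) = [38; (2, 2, 6, 1, 1, 2, 1, 1, 6, 2, 2, 76)] with period length k = 12.
k is even, so the fundamental solution of x^2 - 1475y^2 = 1 is (p_{k-1}, q_{k-1}) = (p_11, q_11); compute convergents through index 11.
Convergents (p_i = a_i*p_{i-1} + p_{i-2}, q_i = a_i*q_{i-1} + q_{i-2} with p_{-2}=0, p_{-1}=1, q_{-2}=1, q_{-1}=0):
  i=0: a_0=38, p_0 = 38*1 + 0 = 38, q_0 = 38*0 + 1 = 1.
  i=1: a_1=2, p_1 = 2*38 + 1 = 77, q_1 = 2*1 + 0 = 2.
  i=2: a_2=2, p_2 = 2*77 + 38 = 192, q_2 = 2*2 + 1 = 5.
  i=3: a_3=6, p_3 = 6*192 + 77 = 1229, q_3 = 6*5 + 2 = 32.
  i=4: a_4=1, p_4 = 1*1229 + 192 = 1421, q_4 = 1*32 + 5 = 37.
  i=5: a_5=1, p_5 = 1*1421 + 1229 = 2650, q_5 = 1*37 + 32 = 69.
  i=6: a_6=2, p_6 = 2*2650 + 1421 = 6721, q_6 = 2*69 + 37 = 175.
  i=7: a_7=1, p_7 = 1*6721 + 2650 = 9371, q_7 = 1*175 + 69 = 244.
  i=8: a_8=1, p_8 = 1*9371 + 6721 = 16092, q_8 = 1*244 + 175 = 419.
  i=9: a_9=6, p_9 = 6*16092 + 9371 = 105923, q_9 = 6*419 + 244 = 2758.
  i=10: a_10=2, p_10 = 2*105923 + 16092 = 227938, q_10 = 2*2758 + 419 = 5935.
  i=11: a_11=2, p_11 = 2*227938 + 105923 = 561799, q_11 = 2*5935 + 2758 = 14628.
Check: 561799^2 - 1475*14628^2 = 315618116401 - 315618116400 = 1, so (x, y) = (561799, 14628) solves the equation, and by the theorem it is the least positive solution.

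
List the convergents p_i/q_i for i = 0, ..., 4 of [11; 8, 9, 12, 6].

Using the convergent recurrence p_i = a_i*p_{i-1} + p_{i-2}, q_i = a_i*q_{i-1} + q_{i-2} with p_{-2}=0, p_{-1}=1, q_{-2}=1, q_{-1}=0:
  i=0: a_0=11, p_0 = 11*1 + 0 = 11, q_0 = 11*0 + 1 = 1.
  i=1: a_1=8, p_1 = 8*11 + 1 = 89, q_1 = 8*1 + 0 = 8.
  i=2: a_2=9, p_2 = 9*89 + 11 = 812, q_2 = 9*8 + 1 = 73.
  i=3: a_3=12, p_3 = 12*812 + 89 = 9833, q_3 = 12*73 + 8 = 884.
  i=4: a_4=6, p_4 = 6*9833 + 812 = 59810, q_4 = 6*884 + 73 = 5377.

11/1, 89/8, 812/73, 9833/884, 59810/5377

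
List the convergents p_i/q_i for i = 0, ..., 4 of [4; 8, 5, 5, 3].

4/1, 33/8, 169/41, 878/213, 2803/680

Using the convergent recurrence p_i = a_i*p_{i-1} + p_{i-2}, q_i = a_i*q_{i-1} + q_{i-2} with p_{-2}=0, p_{-1}=1, q_{-2}=1, q_{-1}=0:
  i=0: a_0=4, p_0 = 4*1 + 0 = 4, q_0 = 4*0 + 1 = 1.
  i=1: a_1=8, p_1 = 8*4 + 1 = 33, q_1 = 8*1 + 0 = 8.
  i=2: a_2=5, p_2 = 5*33 + 4 = 169, q_2 = 5*8 + 1 = 41.
  i=3: a_3=5, p_3 = 5*169 + 33 = 878, q_3 = 5*41 + 8 = 213.
  i=4: a_4=3, p_4 = 3*878 + 169 = 2803, q_4 = 3*213 + 41 = 680.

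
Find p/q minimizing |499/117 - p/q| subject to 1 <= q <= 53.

Expand x = 499/117 as a continued fraction with the Euclidean algorithm:
  499 = 4*117 + 31, so a_0 = 4.
  117 = 3*31 + 24, so a_1 = 3.
  31 = 1*24 + 7, so a_2 = 1.
  24 = 3*7 + 3, so a_3 = 3.
  7 = 2*3 + 1, so a_4 = 2.
  3 = 3*1 + 0, so a_5 = 3.
so x = [4; 3, 1, 3, 2, 3].
Convergents (p_i = a_i*p_{i-1} + p_{i-2}, q_i = a_i*q_{i-1} + q_{i-2} with p_{-2}=0, p_{-1}=1, q_{-2}=1, q_{-1}=0), until the denominator exceeds 53:
  i=0: a_0=4, p_0 = 4*1 + 0 = 4, q_0 = 4*0 + 1 = 1.
  i=1: a_1=3, p_1 = 3*4 + 1 = 13, q_1 = 3*1 + 0 = 3.
  i=2: a_2=1, p_2 = 1*13 + 4 = 17, q_2 = 1*3 + 1 = 4.
  i=3: a_3=3, p_3 = 3*17 + 13 = 64, q_3 = 3*4 + 3 = 15.
  i=4: a_4=2, p_4 = 2*64 + 17 = 145, q_4 = 2*15 + 4 = 34.
  i=5: a_5=3, p_5 = 3*145 + 64 = 499, q_5 = 3*34 + 15 = 117.
q_5 = 117 > 53, so the last convergent with denominator <= 53 is p_4/q_4 = 145/34.
The closest fraction with denominator <= 53 is either p_4/q_4 or the intermediate fraction (k*p_4 + p_3)/(k*q_4 + q_3) with the largest k >= 1 whose denominator stays <= 53; these approach x as k grows, and every other convergent or intermediate fraction in range is farther away.
Largest k: floor((53 - q_3)/q_4) = floor((53 - 15)/34) = 1.
That gives (1*145 + 64)/(1*34 + 15) = 209/49.
Compare the errors: |x - 145/34| = |499*34 - 145*117|/(117*34) = 1/3978, and |x - 209/49| = |499*49 - 209*117|/(117*49) = 2/5733.
Cross-multiplying, 1*5733 = 5733 < 7956 = 2*3978, so 1/3978 is smaller: the convergent 145/34 is closer to x than 209/49.

145/34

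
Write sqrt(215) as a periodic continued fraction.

[14; (1, 1, 1, 28)]

Write x_i = (sqrt(215) + m_i)/d_i with (m_0, d_0) = (0, 1). a_0 = floor(sqrt(215)) = 14, since 14^2 = 196 <= 215 < 225 = 15^2.
Iterate m_{i+1} = d_i*a_i - m_i, d_{i+1} = (215 - m_{i+1}^2)/d_i, a_{i+1} = floor((a_0 + m_{i+1})/d_{i+1}):
  m_1 = 1*14 - 0 = 14, d_1 = (215 - 14^2)/1 = 19/1 = 19, a_1 = floor((14 + 14)/19) = 1.
  m_2 = 19*1 - 14 = 5, d_2 = (215 - 5^2)/19 = 190/19 = 10, a_2 = floor((14 + 5)/10) = 1.
  m_3 = 10*1 - 5 = 5, d_3 = (215 - 5^2)/10 = 190/10 = 19, a_3 = floor((14 + 5)/19) = 1.
  m_4 = 19*1 - 5 = 14, d_4 = (215 - 14^2)/19 = 19/19 = 1, a_4 = floor((14 + 14)/1) = 28.
  m_5 = 1*28 - 14 = 14, d_5 = (215 - 14^2)/1 = 19/1 = 19: (m_5, d_5) = (m_1, d_1) = (14, 19), so from here the quotients repeat a_1, ..., a_4; the period length is 4.
Hence the expansion of sqrt(215) is a_0 = 14 followed by the repeating block 1, 1, 1, 28 (period 4).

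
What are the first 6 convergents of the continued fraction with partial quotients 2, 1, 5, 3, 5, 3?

2/1, 3/1, 17/6, 54/19, 287/101, 915/322

Using the convergent recurrence p_i = a_i*p_{i-1} + p_{i-2}, q_i = a_i*q_{i-1} + q_{i-2} with p_{-2}=0, p_{-1}=1, q_{-2}=1, q_{-1}=0:
  i=0: a_0=2, p_0 = 2*1 + 0 = 2, q_0 = 2*0 + 1 = 1.
  i=1: a_1=1, p_1 = 1*2 + 1 = 3, q_1 = 1*1 + 0 = 1.
  i=2: a_2=5, p_2 = 5*3 + 2 = 17, q_2 = 5*1 + 1 = 6.
  i=3: a_3=3, p_3 = 3*17 + 3 = 54, q_3 = 3*6 + 1 = 19.
  i=4: a_4=5, p_4 = 5*54 + 17 = 287, q_4 = 5*19 + 6 = 101.
  i=5: a_5=3, p_5 = 3*287 + 54 = 915, q_5 = 3*101 + 19 = 322.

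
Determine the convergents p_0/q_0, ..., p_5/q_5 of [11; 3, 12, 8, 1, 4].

11/1, 34/3, 419/37, 3386/299, 3805/336, 18606/1643

Using the convergent recurrence p_i = a_i*p_{i-1} + p_{i-2}, q_i = a_i*q_{i-1} + q_{i-2} with p_{-2}=0, p_{-1}=1, q_{-2}=1, q_{-1}=0:
  i=0: a_0=11, p_0 = 11*1 + 0 = 11, q_0 = 11*0 + 1 = 1.
  i=1: a_1=3, p_1 = 3*11 + 1 = 34, q_1 = 3*1 + 0 = 3.
  i=2: a_2=12, p_2 = 12*34 + 11 = 419, q_2 = 12*3 + 1 = 37.
  i=3: a_3=8, p_3 = 8*419 + 34 = 3386, q_3 = 8*37 + 3 = 299.
  i=4: a_4=1, p_4 = 1*3386 + 419 = 3805, q_4 = 1*299 + 37 = 336.
  i=5: a_5=4, p_5 = 4*3805 + 3386 = 18606, q_5 = 4*336 + 299 = 1643.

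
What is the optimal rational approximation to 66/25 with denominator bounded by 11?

29/11

Expand x = 66/25 as a continued fraction with the Euclidean algorithm:
  66 = 2*25 + 16, so a_0 = 2.
  25 = 1*16 + 9, so a_1 = 1.
  16 = 1*9 + 7, so a_2 = 1.
  9 = 1*7 + 2, so a_3 = 1.
  7 = 3*2 + 1, so a_4 = 3.
  2 = 2*1 + 0, so a_5 = 2.
so x = [2; 1, 1, 1, 3, 2].
Convergents (p_i = a_i*p_{i-1} + p_{i-2}, q_i = a_i*q_{i-1} + q_{i-2} with p_{-2}=0, p_{-1}=1, q_{-2}=1, q_{-1}=0), until the denominator exceeds 11:
  i=0: a_0=2, p_0 = 2*1 + 0 = 2, q_0 = 2*0 + 1 = 1.
  i=1: a_1=1, p_1 = 1*2 + 1 = 3, q_1 = 1*1 + 0 = 1.
  i=2: a_2=1, p_2 = 1*3 + 2 = 5, q_2 = 1*1 + 1 = 2.
  i=3: a_3=1, p_3 = 1*5 + 3 = 8, q_3 = 1*2 + 1 = 3.
  i=4: a_4=3, p_4 = 3*8 + 5 = 29, q_4 = 3*3 + 2 = 11.
  i=5: a_5=2, p_5 = 2*29 + 8 = 66, q_5 = 2*11 + 3 = 25.
q_5 = 25 > 11, so the last convergent with denominator <= 11 is p_4/q_4 = 29/11.
The closest fraction with denominator <= 11 is either p_4/q_4 or the intermediate fraction (k*p_4 + p_3)/(k*q_4 + q_3) with the largest k >= 1 whose denominator stays <= 11; these approach x as k grows, and every other convergent or intermediate fraction in range is farther away.
Largest k: floor((11 - q_3)/q_4) = floor((11 - 3)/11) = 0.
Since k = 0, no intermediate fraction beyond p_4/q_4 has denominator <= 11, so the convergent 29/11 is the closest (its error is |66*11 - 29*25|/(25*11) = 1/275).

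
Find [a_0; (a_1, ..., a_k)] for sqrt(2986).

Write x_i = (sqrt(2986) + m_i)/d_i with (m_0, d_0) = (0, 1). a_0 = floor(sqrt(2986)) = 54, since 54^2 = 2916 <= 2986 < 3025 = 55^2.
Iterate m_{i+1} = d_i*a_i - m_i, d_{i+1} = (2986 - m_{i+1}^2)/d_i, a_{i+1} = floor((a_0 + m_{i+1})/d_{i+1}):
  m_1 = 1*54 - 0 = 54, d_1 = (2986 - 54^2)/1 = 70/1 = 70, a_1 = floor((54 + 54)/70) = 1.
  m_2 = 70*1 - 54 = 16, d_2 = (2986 - 16^2)/70 = 2730/70 = 39, a_2 = floor((54 + 16)/39) = 1.
  m_3 = 39*1 - 16 = 23, d_3 = (2986 - 23^2)/39 = 2457/39 = 63, a_3 = floor((54 + 23)/63) = 1.
  m_4 = 63*1 - 23 = 40, d_4 = (2986 - 40^2)/63 = 1386/63 = 22, a_4 = floor((54 + 40)/22) = 4.
  m_5 = 22*4 - 40 = 48, d_5 = (2986 - 48^2)/22 = 682/22 = 31, a_5 = floor((54 + 48)/31) = 3.
  m_6 = 31*3 - 48 = 45, d_6 = (2986 - 45^2)/31 = 961/31 = 31, a_6 = floor((54 + 45)/31) = 3.
  m_7 = 31*3 - 45 = 48, d_7 = (2986 - 48^2)/31 = 682/31 = 22, a_7 = floor((54 + 48)/22) = 4.
  m_8 = 22*4 - 48 = 40, d_8 = (2986 - 40^2)/22 = 1386/22 = 63, a_8 = floor((54 + 40)/63) = 1.
  m_9 = 63*1 - 40 = 23, d_9 = (2986 - 23^2)/63 = 2457/63 = 39, a_9 = floor((54 + 23)/39) = 1.
  m_10 = 39*1 - 23 = 16, d_10 = (2986 - 16^2)/39 = 2730/39 = 70, a_10 = floor((54 + 16)/70) = 1.
  m_11 = 70*1 - 16 = 54, d_11 = (2986 - 54^2)/70 = 70/70 = 1, a_11 = floor((54 + 54)/1) = 108.
  m_12 = 1*108 - 54 = 54, d_12 = (2986 - 54^2)/1 = 70/1 = 70: (m_12, d_12) = (m_1, d_1) = (54, 70), so from here the quotients repeat a_1, ..., a_11; the period length is 11.
Hence the expansion of sqrt(2986) is a_0 = 54 followed by the repeating block 1, 1, 1, 4, 3, 3, 4, 1, 1, 1, 108 (period 11).

[54; (1, 1, 1, 4, 3, 3, 4, 1, 1, 1, 108)]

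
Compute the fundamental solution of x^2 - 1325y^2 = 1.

First expand sqrt(1325) as a continued fraction. With x_i = (sqrt(1325) + m_i)/d_i and (m_0, d_0) = (0, 1): a_0 = floor(sqrt(1325)) = 36, since 36^2 = 1296 <= 1325 < 1369 = 37^2.
Iterate m_{i+1} = d_i*a_i - m_i, d_{i+1} = (1325 - m_{i+1}^2)/d_i, a_{i+1} = floor((a_0 + m_{i+1})/d_{i+1}):
  m_1 = 1*36 - 0 = 36, d_1 = (1325 - 36^2)/1 = 29/1 = 29, a_1 = floor((36 + 36)/29) = 2.
  m_2 = 29*2 - 36 = 22, d_2 = (1325 - 22^2)/29 = 841/29 = 29, a_2 = floor((36 + 22)/29) = 2.
  m_3 = 29*2 - 22 = 36, d_3 = (1325 - 36^2)/29 = 29/29 = 1, a_3 = floor((36 + 36)/1) = 72.
  m_4 = 1*72 - 36 = 36, d_4 = (1325 - 36^2)/1 = 29/1 = 29: (m_4, d_4) = (m_1, d_1) = (36, 29), so from here the quotients repeat a_1, ..., a_3; the period length is 3.
So sqrt(1325) = [36; (2, 2, 72)] with period length k = 3.
k is odd, so (p_{k-1}, q_{k-1}) only solves x^2 - 1325y^2 = -1 and the fundamental solution of x^2 - 1325y^2 = 1 is (p_{2k-1}, q_{2k-1}) = (p_5, q_5); compute convergents through index 5, running through the period twice.
Convergents (p_i = a_i*p_{i-1} + p_{i-2}, q_i = a_i*q_{i-1} + q_{i-2} with p_{-2}=0, p_{-1}=1, q_{-2}=1, q_{-1}=0):
  i=0: a_0=36, p_0 = 36*1 + 0 = 36, q_0 = 36*0 + 1 = 1.
  i=1: a_1=2, p_1 = 2*36 + 1 = 73, q_1 = 2*1 + 0 = 2.
  i=2: a_2=2, p_2 = 2*73 + 36 = 182, q_2 = 2*2 + 1 = 5.
  i=3: a_3=72, p_3 = 72*182 + 73 = 13177, q_3 = 72*5 + 2 = 362.
  i=4: a_4=2, p_4 = 2*13177 + 182 = 26536, q_4 = 2*362 + 5 = 729.
  i=5: a_5=2, p_5 = 2*26536 + 13177 = 66249, q_5 = 2*729 + 362 = 1820.
Indeed p_2^2 - 1325*q_2^2 = 33124 - 33125 = -1, not +1.
Check: 66249^2 - 1325*1820^2 = 4388930001 - 4388930000 = 1, so (x, y) = (66249, 1820) solves the equation, and by the theorem it is the least positive solution.

(x, y) = (66249, 1820)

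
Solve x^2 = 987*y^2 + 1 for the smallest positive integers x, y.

(x, y) = (377, 12)

First expand sqrt(987) as a continued fraction. With x_i = (sqrt(987) + m_i)/d_i and (m_0, d_0) = (0, 1): a_0 = floor(sqrt(987)) = 31, since 31^2 = 961 <= 987 < 1024 = 32^2.
Iterate m_{i+1} = d_i*a_i - m_i, d_{i+1} = (987 - m_{i+1}^2)/d_i, a_{i+1} = floor((a_0 + m_{i+1})/d_{i+1}):
  m_1 = 1*31 - 0 = 31, d_1 = (987 - 31^2)/1 = 26/1 = 26, a_1 = floor((31 + 31)/26) = 2.
  m_2 = 26*2 - 31 = 21, d_2 = (987 - 21^2)/26 = 546/26 = 21, a_2 = floor((31 + 21)/21) = 2.
  m_3 = 21*2 - 21 = 21, d_3 = (987 - 21^2)/21 = 546/21 = 26, a_3 = floor((31 + 21)/26) = 2.
  m_4 = 26*2 - 21 = 31, d_4 = (987 - 31^2)/26 = 26/26 = 1, a_4 = floor((31 + 31)/1) = 62.
  m_5 = 1*62 - 31 = 31, d_5 = (987 - 31^2)/1 = 26/1 = 26: (m_5, d_5) = (m_1, d_1) = (31, 26), so from here the quotients repeat a_1, ..., a_4; the period length is 4.
So sqrt(987) = [31; (2, 2, 2, 62)] with period length k = 4.
k is even, so the fundamental solution of x^2 - 987y^2 = 1 is (p_{k-1}, q_{k-1}) = (p_3, q_3); compute convergents through index 3.
Convergents (p_i = a_i*p_{i-1} + p_{i-2}, q_i = a_i*q_{i-1} + q_{i-2} with p_{-2}=0, p_{-1}=1, q_{-2}=1, q_{-1}=0):
  i=0: a_0=31, p_0 = 31*1 + 0 = 31, q_0 = 31*0 + 1 = 1.
  i=1: a_1=2, p_1 = 2*31 + 1 = 63, q_1 = 2*1 + 0 = 2.
  i=2: a_2=2, p_2 = 2*63 + 31 = 157, q_2 = 2*2 + 1 = 5.
  i=3: a_3=2, p_3 = 2*157 + 63 = 377, q_3 = 2*5 + 2 = 12.
Check: 377^2 - 987*12^2 = 142129 - 142128 = 1, so (x, y) = (377, 12) solves the equation, and by the theorem it is the least positive solution.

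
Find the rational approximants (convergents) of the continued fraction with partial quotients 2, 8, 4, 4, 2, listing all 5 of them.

2/1, 17/8, 70/33, 297/140, 664/313

Using the convergent recurrence p_i = a_i*p_{i-1} + p_{i-2}, q_i = a_i*q_{i-1} + q_{i-2} with p_{-2}=0, p_{-1}=1, q_{-2}=1, q_{-1}=0:
  i=0: a_0=2, p_0 = 2*1 + 0 = 2, q_0 = 2*0 + 1 = 1.
  i=1: a_1=8, p_1 = 8*2 + 1 = 17, q_1 = 8*1 + 0 = 8.
  i=2: a_2=4, p_2 = 4*17 + 2 = 70, q_2 = 4*8 + 1 = 33.
  i=3: a_3=4, p_3 = 4*70 + 17 = 297, q_3 = 4*33 + 8 = 140.
  i=4: a_4=2, p_4 = 2*297 + 70 = 664, q_4 = 2*140 + 33 = 313.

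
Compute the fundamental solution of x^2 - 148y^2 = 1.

(x, y) = (73, 6)

First expand sqrt(148) as a continued fraction. With x_i = (sqrt(148) + m_i)/d_i and (m_0, d_0) = (0, 1): a_0 = floor(sqrt(148)) = 12, since 12^2 = 144 <= 148 < 169 = 13^2.
Iterate m_{i+1} = d_i*a_i - m_i, d_{i+1} = (148 - m_{i+1}^2)/d_i, a_{i+1} = floor((a_0 + m_{i+1})/d_{i+1}):
  m_1 = 1*12 - 0 = 12, d_1 = (148 - 12^2)/1 = 4/1 = 4, a_1 = floor((12 + 12)/4) = 6.
  m_2 = 4*6 - 12 = 12, d_2 = (148 - 12^2)/4 = 4/4 = 1, a_2 = floor((12 + 12)/1) = 24.
  m_3 = 1*24 - 12 = 12, d_3 = (148 - 12^2)/1 = 4/1 = 4: (m_3, d_3) = (m_1, d_1) = (12, 4), so from here the quotients repeat a_1, a_2; the period length is 2.
So sqrt(148) = [12; (6, 24)] with period length k = 2.
k is even, so the fundamental solution of x^2 - 148y^2 = 1 is (p_{k-1}, q_{k-1}) = (p_1, q_1); compute convergents through index 1.
Convergents (p_i = a_i*p_{i-1} + p_{i-2}, q_i = a_i*q_{i-1} + q_{i-2} with p_{-2}=0, p_{-1}=1, q_{-2}=1, q_{-1}=0):
  i=0: a_0=12, p_0 = 12*1 + 0 = 12, q_0 = 12*0 + 1 = 1.
  i=1: a_1=6, p_1 = 6*12 + 1 = 73, q_1 = 6*1 + 0 = 6.
Check: 73^2 - 148*6^2 = 5329 - 5328 = 1, so (x, y) = (73, 6) solves the equation, and by the theorem it is the least positive solution.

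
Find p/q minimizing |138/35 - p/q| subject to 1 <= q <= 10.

39/10

Expand x = 138/35 as a continued fraction with the Euclidean algorithm:
  138 = 3*35 + 33, so a_0 = 3.
  35 = 1*33 + 2, so a_1 = 1.
  33 = 16*2 + 1, so a_2 = 16.
  2 = 2*1 + 0, so a_3 = 2.
so x = [3; 1, 16, 2].
Convergents (p_i = a_i*p_{i-1} + p_{i-2}, q_i = a_i*q_{i-1} + q_{i-2} with p_{-2}=0, p_{-1}=1, q_{-2}=1, q_{-1}=0), until the denominator exceeds 10:
  i=0: a_0=3, p_0 = 3*1 + 0 = 3, q_0 = 3*0 + 1 = 1.
  i=1: a_1=1, p_1 = 1*3 + 1 = 4, q_1 = 1*1 + 0 = 1.
  i=2: a_2=16, p_2 = 16*4 + 3 = 67, q_2 = 16*1 + 1 = 17.
q_2 = 17 > 10, so the last convergent with denominator <= 10 is p_1/q_1 = 4/1.
The closest fraction with denominator <= 10 is either p_1/q_1 or the intermediate fraction (k*p_1 + p_0)/(k*q_1 + q_0) with the largest k >= 1 whose denominator stays <= 10; these approach x as k grows, and every other convergent or intermediate fraction in range is farther away.
Largest k: floor((10 - q_0)/q_1) = floor((10 - 1)/1) = 9.
That gives (9*4 + 3)/(9*1 + 1) = 39/10.
Compare the errors: |x - 4/1| = |138*1 - 4*35|/(35*1) = 2/35, and |x - 39/10| = |138*10 - 39*35|/(35*10) = 15/350.
Cross-multiplying, 15*35 = 525 < 700 = 2*350, so 15/350 is smaller: the intermediate fraction 39/10 is closer to x than 4/1.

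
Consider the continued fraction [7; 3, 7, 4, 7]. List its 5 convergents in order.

Using the convergent recurrence p_i = a_i*p_{i-1} + p_{i-2}, q_i = a_i*q_{i-1} + q_{i-2} with p_{-2}=0, p_{-1}=1, q_{-2}=1, q_{-1}=0:
  i=0: a_0=7, p_0 = 7*1 + 0 = 7, q_0 = 7*0 + 1 = 1.
  i=1: a_1=3, p_1 = 3*7 + 1 = 22, q_1 = 3*1 + 0 = 3.
  i=2: a_2=7, p_2 = 7*22 + 7 = 161, q_2 = 7*3 + 1 = 22.
  i=3: a_3=4, p_3 = 4*161 + 22 = 666, q_3 = 4*22 + 3 = 91.
  i=4: a_4=7, p_4 = 7*666 + 161 = 4823, q_4 = 7*91 + 22 = 659.

7/1, 22/3, 161/22, 666/91, 4823/659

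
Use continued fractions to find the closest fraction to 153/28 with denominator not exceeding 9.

Expand x = 153/28 as a continued fraction with the Euclidean algorithm:
  153 = 5*28 + 13, so a_0 = 5.
  28 = 2*13 + 2, so a_1 = 2.
  13 = 6*2 + 1, so a_2 = 6.
  2 = 2*1 + 0, so a_3 = 2.
so x = [5; 2, 6, 2].
Convergents (p_i = a_i*p_{i-1} + p_{i-2}, q_i = a_i*q_{i-1} + q_{i-2} with p_{-2}=0, p_{-1}=1, q_{-2}=1, q_{-1}=0), until the denominator exceeds 9:
  i=0: a_0=5, p_0 = 5*1 + 0 = 5, q_0 = 5*0 + 1 = 1.
  i=1: a_1=2, p_1 = 2*5 + 1 = 11, q_1 = 2*1 + 0 = 2.
  i=2: a_2=6, p_2 = 6*11 + 5 = 71, q_2 = 6*2 + 1 = 13.
q_2 = 13 > 9, so the last convergent with denominator <= 9 is p_1/q_1 = 11/2.
The closest fraction with denominator <= 9 is either p_1/q_1 or the intermediate fraction (k*p_1 + p_0)/(k*q_1 + q_0) with the largest k >= 1 whose denominator stays <= 9; these approach x as k grows, and every other convergent or intermediate fraction in range is farther away.
Largest k: floor((9 - q_0)/q_1) = floor((9 - 1)/2) = 4.
That gives (4*11 + 5)/(4*2 + 1) = 49/9.
Compare the errors: |x - 11/2| = |153*2 - 11*28|/(28*2) = 2/56, and |x - 49/9| = |153*9 - 49*28|/(28*9) = 5/252.
Cross-multiplying, 5*56 = 280 < 504 = 2*252, so 5/252 is smaller: the intermediate fraction 49/9 is closer to x than 11/2.

49/9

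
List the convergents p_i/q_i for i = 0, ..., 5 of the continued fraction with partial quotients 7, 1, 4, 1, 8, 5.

7/1, 8/1, 39/5, 47/6, 415/53, 2122/271

Using the convergent recurrence p_i = a_i*p_{i-1} + p_{i-2}, q_i = a_i*q_{i-1} + q_{i-2} with p_{-2}=0, p_{-1}=1, q_{-2}=1, q_{-1}=0:
  i=0: a_0=7, p_0 = 7*1 + 0 = 7, q_0 = 7*0 + 1 = 1.
  i=1: a_1=1, p_1 = 1*7 + 1 = 8, q_1 = 1*1 + 0 = 1.
  i=2: a_2=4, p_2 = 4*8 + 7 = 39, q_2 = 4*1 + 1 = 5.
  i=3: a_3=1, p_3 = 1*39 + 8 = 47, q_3 = 1*5 + 1 = 6.
  i=4: a_4=8, p_4 = 8*47 + 39 = 415, q_4 = 8*6 + 5 = 53.
  i=5: a_5=5, p_5 = 5*415 + 47 = 2122, q_5 = 5*53 + 6 = 271.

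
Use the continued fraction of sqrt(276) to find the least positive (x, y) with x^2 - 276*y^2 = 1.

(x, y) = (7775, 468)

First expand sqrt(276) as a continued fraction. With x_i = (sqrt(276) + m_i)/d_i and (m_0, d_0) = (0, 1): a_0 = floor(sqrt(276)) = 16, since 16^2 = 256 <= 276 < 289 = 17^2.
Iterate m_{i+1} = d_i*a_i - m_i, d_{i+1} = (276 - m_{i+1}^2)/d_i, a_{i+1} = floor((a_0 + m_{i+1})/d_{i+1}):
  m_1 = 1*16 - 0 = 16, d_1 = (276 - 16^2)/1 = 20/1 = 20, a_1 = floor((16 + 16)/20) = 1.
  m_2 = 20*1 - 16 = 4, d_2 = (276 - 4^2)/20 = 260/20 = 13, a_2 = floor((16 + 4)/13) = 1.
  m_3 = 13*1 - 4 = 9, d_3 = (276 - 9^2)/13 = 195/13 = 15, a_3 = floor((16 + 9)/15) = 1.
  m_4 = 15*1 - 9 = 6, d_4 = (276 - 6^2)/15 = 240/15 = 16, a_4 = floor((16 + 6)/16) = 1.
  m_5 = 16*1 - 6 = 10, d_5 = (276 - 10^2)/16 = 176/16 = 11, a_5 = floor((16 + 10)/11) = 2.
  m_6 = 11*2 - 10 = 12, d_6 = (276 - 12^2)/11 = 132/11 = 12, a_6 = floor((16 + 12)/12) = 2.
  m_7 = 12*2 - 12 = 12, d_7 = (276 - 12^2)/12 = 132/12 = 11, a_7 = floor((16 + 12)/11) = 2.
  m_8 = 11*2 - 12 = 10, d_8 = (276 - 10^2)/11 = 176/11 = 16, a_8 = floor((16 + 10)/16) = 1.
  m_9 = 16*1 - 10 = 6, d_9 = (276 - 6^2)/16 = 240/16 = 15, a_9 = floor((16 + 6)/15) = 1.
  m_10 = 15*1 - 6 = 9, d_10 = (276 - 9^2)/15 = 195/15 = 13, a_10 = floor((16 + 9)/13) = 1.
  m_11 = 13*1 - 9 = 4, d_11 = (276 - 4^2)/13 = 260/13 = 20, a_11 = floor((16 + 4)/20) = 1.
  m_12 = 20*1 - 4 = 16, d_12 = (276 - 16^2)/20 = 20/20 = 1, a_12 = floor((16 + 16)/1) = 32.
  m_13 = 1*32 - 16 = 16, d_13 = (276 - 16^2)/1 = 20/1 = 20: (m_13, d_13) = (m_1, d_1) = (16, 20), so from here the quotients repeat a_1, ..., a_12; the period length is 12.
So sqrt(276) = [16; (1, 1, 1, 1, 2, 2, 2, 1, 1, 1, 1, 32)] with period length k = 12.
k is even, so the fundamental solution of x^2 - 276y^2 = 1 is (p_{k-1}, q_{k-1}) = (p_11, q_11); compute convergents through index 11.
Convergents (p_i = a_i*p_{i-1} + p_{i-2}, q_i = a_i*q_{i-1} + q_{i-2} with p_{-2}=0, p_{-1}=1, q_{-2}=1, q_{-1}=0):
  i=0: a_0=16, p_0 = 16*1 + 0 = 16, q_0 = 16*0 + 1 = 1.
  i=1: a_1=1, p_1 = 1*16 + 1 = 17, q_1 = 1*1 + 0 = 1.
  i=2: a_2=1, p_2 = 1*17 + 16 = 33, q_2 = 1*1 + 1 = 2.
  i=3: a_3=1, p_3 = 1*33 + 17 = 50, q_3 = 1*2 + 1 = 3.
  i=4: a_4=1, p_4 = 1*50 + 33 = 83, q_4 = 1*3 + 2 = 5.
  i=5: a_5=2, p_5 = 2*83 + 50 = 216, q_5 = 2*5 + 3 = 13.
  i=6: a_6=2, p_6 = 2*216 + 83 = 515, q_6 = 2*13 + 5 = 31.
  i=7: a_7=2, p_7 = 2*515 + 216 = 1246, q_7 = 2*31 + 13 = 75.
  i=8: a_8=1, p_8 = 1*1246 + 515 = 1761, q_8 = 1*75 + 31 = 106.
  i=9: a_9=1, p_9 = 1*1761 + 1246 = 3007, q_9 = 1*106 + 75 = 181.
  i=10: a_10=1, p_10 = 1*3007 + 1761 = 4768, q_10 = 1*181 + 106 = 287.
  i=11: a_11=1, p_11 = 1*4768 + 3007 = 7775, q_11 = 1*287 + 181 = 468.
Check: 7775^2 - 276*468^2 = 60450625 - 60450624 = 1, so (x, y) = (7775, 468) solves the equation, and by the theorem it is the least positive solution.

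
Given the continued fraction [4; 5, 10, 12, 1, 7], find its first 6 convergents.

Using the convergent recurrence p_i = a_i*p_{i-1} + p_{i-2}, q_i = a_i*q_{i-1} + q_{i-2} with p_{-2}=0, p_{-1}=1, q_{-2}=1, q_{-1}=0:
  i=0: a_0=4, p_0 = 4*1 + 0 = 4, q_0 = 4*0 + 1 = 1.
  i=1: a_1=5, p_1 = 5*4 + 1 = 21, q_1 = 5*1 + 0 = 5.
  i=2: a_2=10, p_2 = 10*21 + 4 = 214, q_2 = 10*5 + 1 = 51.
  i=3: a_3=12, p_3 = 12*214 + 21 = 2589, q_3 = 12*51 + 5 = 617.
  i=4: a_4=1, p_4 = 1*2589 + 214 = 2803, q_4 = 1*617 + 51 = 668.
  i=5: a_5=7, p_5 = 7*2803 + 2589 = 22210, q_5 = 7*668 + 617 = 5293.

4/1, 21/5, 214/51, 2589/617, 2803/668, 22210/5293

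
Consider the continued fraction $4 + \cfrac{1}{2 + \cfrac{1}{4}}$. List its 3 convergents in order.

Using the convergent recurrence p_i = a_i*p_{i-1} + p_{i-2}, q_i = a_i*q_{i-1} + q_{i-2} with p_{-2}=0, p_{-1}=1, q_{-2}=1, q_{-1}=0:
  i=0: a_0=4, p_0 = 4*1 + 0 = 4, q_0 = 4*0 + 1 = 1.
  i=1: a_1=2, p_1 = 2*4 + 1 = 9, q_1 = 2*1 + 0 = 2.
  i=2: a_2=4, p_2 = 4*9 + 4 = 40, q_2 = 4*2 + 1 = 9.

4/1, 9/2, 40/9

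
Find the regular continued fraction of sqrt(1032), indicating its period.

[32; (8, 64)]

Write x_i = (sqrt(1032) + m_i)/d_i with (m_0, d_0) = (0, 1). a_0 = floor(sqrt(1032)) = 32, since 32^2 = 1024 <= 1032 < 1089 = 33^2.
Iterate m_{i+1} = d_i*a_i - m_i, d_{i+1} = (1032 - m_{i+1}^2)/d_i, a_{i+1} = floor((a_0 + m_{i+1})/d_{i+1}):
  m_1 = 1*32 - 0 = 32, d_1 = (1032 - 32^2)/1 = 8/1 = 8, a_1 = floor((32 + 32)/8) = 8.
  m_2 = 8*8 - 32 = 32, d_2 = (1032 - 32^2)/8 = 8/8 = 1, a_2 = floor((32 + 32)/1) = 64.
  m_3 = 1*64 - 32 = 32, d_3 = (1032 - 32^2)/1 = 8/1 = 8: (m_3, d_3) = (m_1, d_1) = (32, 8), so from here the quotients repeat a_1, a_2; the period length is 2.
Hence the expansion of sqrt(1032) is a_0 = 32 followed by the repeating block 8, 64 (period 2).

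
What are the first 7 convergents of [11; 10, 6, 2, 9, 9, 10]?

Using the convergent recurrence p_i = a_i*p_{i-1} + p_{i-2}, q_i = a_i*q_{i-1} + q_{i-2} with p_{-2}=0, p_{-1}=1, q_{-2}=1, q_{-1}=0:
  i=0: a_0=11, p_0 = 11*1 + 0 = 11, q_0 = 11*0 + 1 = 1.
  i=1: a_1=10, p_1 = 10*11 + 1 = 111, q_1 = 10*1 + 0 = 10.
  i=2: a_2=6, p_2 = 6*111 + 11 = 677, q_2 = 6*10 + 1 = 61.
  i=3: a_3=2, p_3 = 2*677 + 111 = 1465, q_3 = 2*61 + 10 = 132.
  i=4: a_4=9, p_4 = 9*1465 + 677 = 13862, q_4 = 9*132 + 61 = 1249.
  i=5: a_5=9, p_5 = 9*13862 + 1465 = 126223, q_5 = 9*1249 + 132 = 11373.
  i=6: a_6=10, p_6 = 10*126223 + 13862 = 1276092, q_6 = 10*11373 + 1249 = 114979.

11/1, 111/10, 677/61, 1465/132, 13862/1249, 126223/11373, 1276092/114979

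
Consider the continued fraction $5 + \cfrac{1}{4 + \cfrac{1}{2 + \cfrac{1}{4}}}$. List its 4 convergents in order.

Using the convergent recurrence p_i = a_i*p_{i-1} + p_{i-2}, q_i = a_i*q_{i-1} + q_{i-2} with p_{-2}=0, p_{-1}=1, q_{-2}=1, q_{-1}=0:
  i=0: a_0=5, p_0 = 5*1 + 0 = 5, q_0 = 5*0 + 1 = 1.
  i=1: a_1=4, p_1 = 4*5 + 1 = 21, q_1 = 4*1 + 0 = 4.
  i=2: a_2=2, p_2 = 2*21 + 5 = 47, q_2 = 2*4 + 1 = 9.
  i=3: a_3=4, p_3 = 4*47 + 21 = 209, q_3 = 4*9 + 4 = 40.

5/1, 21/4, 47/9, 209/40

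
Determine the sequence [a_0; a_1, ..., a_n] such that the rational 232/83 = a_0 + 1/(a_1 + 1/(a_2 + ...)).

[2; 1, 3, 1, 7, 2]

Run the Euclidean algorithm on 232 and 83; the successive quotients are the partial quotients a_0, a_1, ... (each step inverts the fractional part left over by the previous one):
  232 = 2*83 + 66, so a_0 = 2.
  83 = 1*66 + 17, so a_1 = 1.
  66 = 3*17 + 15, so a_2 = 3.
  17 = 1*15 + 2, so a_3 = 1.
  15 = 7*2 + 1, so a_4 = 7.
  2 = 2*1 + 0, so a_5 = 2.
The remainder reaches 0 after 6 divisions, so the expansion has 6 partial quotients, read off in order.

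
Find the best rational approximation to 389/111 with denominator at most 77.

270/77

Expand x = 389/111 as a continued fraction with the Euclidean algorithm:
  389 = 3*111 + 56, so a_0 = 3.
  111 = 1*56 + 55, so a_1 = 1.
  56 = 1*55 + 1, so a_2 = 1.
  55 = 55*1 + 0, so a_3 = 55.
so x = [3; 1, 1, 55].
Convergents (p_i = a_i*p_{i-1} + p_{i-2}, q_i = a_i*q_{i-1} + q_{i-2} with p_{-2}=0, p_{-1}=1, q_{-2}=1, q_{-1}=0), until the denominator exceeds 77:
  i=0: a_0=3, p_0 = 3*1 + 0 = 3, q_0 = 3*0 + 1 = 1.
  i=1: a_1=1, p_1 = 1*3 + 1 = 4, q_1 = 1*1 + 0 = 1.
  i=2: a_2=1, p_2 = 1*4 + 3 = 7, q_2 = 1*1 + 1 = 2.
  i=3: a_3=55, p_3 = 55*7 + 4 = 389, q_3 = 55*2 + 1 = 111.
q_3 = 111 > 77, so the last convergent with denominator <= 77 is p_2/q_2 = 7/2.
The closest fraction with denominator <= 77 is either p_2/q_2 or the intermediate fraction (k*p_2 + p_1)/(k*q_2 + q_1) with the largest k >= 1 whose denominator stays <= 77; these approach x as k grows, and every other convergent or intermediate fraction in range is farther away.
Largest k: floor((77 - q_1)/q_2) = floor((77 - 1)/2) = 38.
That gives (38*7 + 4)/(38*2 + 1) = 270/77.
Compare the errors: |x - 7/2| = |389*2 - 7*111|/(111*2) = 1/222, and |x - 270/77| = |389*77 - 270*111|/(111*77) = 17/8547.
Cross-multiplying, 17*222 = 3774 < 8547 = 1*8547, so 17/8547 is smaller: the intermediate fraction 270/77 is closer to x than 7/2.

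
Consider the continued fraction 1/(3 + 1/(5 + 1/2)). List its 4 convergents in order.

0/1, 1/3, 5/16, 11/35

Using the convergent recurrence p_i = a_i*p_{i-1} + p_{i-2}, q_i = a_i*q_{i-1} + q_{i-2} with p_{-2}=0, p_{-1}=1, q_{-2}=1, q_{-1}=0:
  i=0: a_0=0, p_0 = 0*1 + 0 = 0, q_0 = 0*0 + 1 = 1.
  i=1: a_1=3, p_1 = 3*0 + 1 = 1, q_1 = 3*1 + 0 = 3.
  i=2: a_2=5, p_2 = 5*1 + 0 = 5, q_2 = 5*3 + 1 = 16.
  i=3: a_3=2, p_3 = 2*5 + 1 = 11, q_3 = 2*16 + 3 = 35.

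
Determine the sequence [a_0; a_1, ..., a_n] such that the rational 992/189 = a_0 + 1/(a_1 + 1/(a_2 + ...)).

Run the Euclidean algorithm on 992 and 189; the successive quotients are the partial quotients a_0, a_1, ... (each step inverts the fractional part left over by the previous one):
  992 = 5*189 + 47, so a_0 = 5.
  189 = 4*47 + 1, so a_1 = 4.
  47 = 47*1 + 0, so a_2 = 47.
The remainder reaches 0 after 3 divisions, so the expansion has 3 partial quotients, read off in order.

[5; 4, 47]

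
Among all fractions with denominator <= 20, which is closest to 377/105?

61/17

Expand x = 377/105 as a continued fraction with the Euclidean algorithm:
  377 = 3*105 + 62, so a_0 = 3.
  105 = 1*62 + 43, so a_1 = 1.
  62 = 1*43 + 19, so a_2 = 1.
  43 = 2*19 + 5, so a_3 = 2.
  19 = 3*5 + 4, so a_4 = 3.
  5 = 1*4 + 1, so a_5 = 1.
  4 = 4*1 + 0, so a_6 = 4.
so x = [3; 1, 1, 2, 3, 1, 4].
Convergents (p_i = a_i*p_{i-1} + p_{i-2}, q_i = a_i*q_{i-1} + q_{i-2} with p_{-2}=0, p_{-1}=1, q_{-2}=1, q_{-1}=0), until the denominator exceeds 20:
  i=0: a_0=3, p_0 = 3*1 + 0 = 3, q_0 = 3*0 + 1 = 1.
  i=1: a_1=1, p_1 = 1*3 + 1 = 4, q_1 = 1*1 + 0 = 1.
  i=2: a_2=1, p_2 = 1*4 + 3 = 7, q_2 = 1*1 + 1 = 2.
  i=3: a_3=2, p_3 = 2*7 + 4 = 18, q_3 = 2*2 + 1 = 5.
  i=4: a_4=3, p_4 = 3*18 + 7 = 61, q_4 = 3*5 + 2 = 17.
  i=5: a_5=1, p_5 = 1*61 + 18 = 79, q_5 = 1*17 + 5 = 22.
q_5 = 22 > 20, so the last convergent with denominator <= 20 is p_4/q_4 = 61/17.
The closest fraction with denominator <= 20 is either p_4/q_4 or the intermediate fraction (k*p_4 + p_3)/(k*q_4 + q_3) with the largest k >= 1 whose denominator stays <= 20; these approach x as k grows, and every other convergent or intermediate fraction in range is farther away.
Largest k: floor((20 - q_3)/q_4) = floor((20 - 5)/17) = 0.
Since k = 0, no intermediate fraction beyond p_4/q_4 has denominator <= 20, so the convergent 61/17 is the closest (its error is |377*17 - 61*105|/(105*17) = 4/1785).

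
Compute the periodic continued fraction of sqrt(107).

Write x_i = (sqrt(107) + m_i)/d_i with (m_0, d_0) = (0, 1). a_0 = floor(sqrt(107)) = 10, since 10^2 = 100 <= 107 < 121 = 11^2.
Iterate m_{i+1} = d_i*a_i - m_i, d_{i+1} = (107 - m_{i+1}^2)/d_i, a_{i+1} = floor((a_0 + m_{i+1})/d_{i+1}):
  m_1 = 1*10 - 0 = 10, d_1 = (107 - 10^2)/1 = 7/1 = 7, a_1 = floor((10 + 10)/7) = 2.
  m_2 = 7*2 - 10 = 4, d_2 = (107 - 4^2)/7 = 91/7 = 13, a_2 = floor((10 + 4)/13) = 1.
  m_3 = 13*1 - 4 = 9, d_3 = (107 - 9^2)/13 = 26/13 = 2, a_3 = floor((10 + 9)/2) = 9.
  m_4 = 2*9 - 9 = 9, d_4 = (107 - 9^2)/2 = 26/2 = 13, a_4 = floor((10 + 9)/13) = 1.
  m_5 = 13*1 - 9 = 4, d_5 = (107 - 4^2)/13 = 91/13 = 7, a_5 = floor((10 + 4)/7) = 2.
  m_6 = 7*2 - 4 = 10, d_6 = (107 - 10^2)/7 = 7/7 = 1, a_6 = floor((10 + 10)/1) = 20.
  m_7 = 1*20 - 10 = 10, d_7 = (107 - 10^2)/1 = 7/1 = 7: (m_7, d_7) = (m_1, d_1) = (10, 7), so from here the quotients repeat a_1, ..., a_6; the period length is 6.
Hence the expansion of sqrt(107) is a_0 = 10 followed by the repeating block 2, 1, 9, 1, 2, 20 (period 6).

[10; (2, 1, 9, 1, 2, 20)]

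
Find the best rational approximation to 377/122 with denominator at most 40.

34/11

Expand x = 377/122 as a continued fraction with the Euclidean algorithm:
  377 = 3*122 + 11, so a_0 = 3.
  122 = 11*11 + 1, so a_1 = 11.
  11 = 11*1 + 0, so a_2 = 11.
so x = [3; 11, 11].
Convergents (p_i = a_i*p_{i-1} + p_{i-2}, q_i = a_i*q_{i-1} + q_{i-2} with p_{-2}=0, p_{-1}=1, q_{-2}=1, q_{-1}=0), until the denominator exceeds 40:
  i=0: a_0=3, p_0 = 3*1 + 0 = 3, q_0 = 3*0 + 1 = 1.
  i=1: a_1=11, p_1 = 11*3 + 1 = 34, q_1 = 11*1 + 0 = 11.
  i=2: a_2=11, p_2 = 11*34 + 3 = 377, q_2 = 11*11 + 1 = 122.
q_2 = 122 > 40, so the last convergent with denominator <= 40 is p_1/q_1 = 34/11.
The closest fraction with denominator <= 40 is either p_1/q_1 or the intermediate fraction (k*p_1 + p_0)/(k*q_1 + q_0) with the largest k >= 1 whose denominator stays <= 40; these approach x as k grows, and every other convergent or intermediate fraction in range is farther away.
Largest k: floor((40 - q_0)/q_1) = floor((40 - 1)/11) = 3.
That gives (3*34 + 3)/(3*11 + 1) = 105/34.
Compare the errors: |x - 34/11| = |377*11 - 34*122|/(122*11) = 1/1342, and |x - 105/34| = |377*34 - 105*122|/(122*34) = 8/4148.
Cross-multiplying, 1*4148 = 4148 < 10736 = 8*1342, so 1/1342 is smaller: the convergent 34/11 is closer to x than 105/34.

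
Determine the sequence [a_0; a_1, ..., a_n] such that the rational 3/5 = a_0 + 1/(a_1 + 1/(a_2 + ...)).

[0; 1, 1, 2]

Run the Euclidean algorithm on 3 and 5; the successive quotients are the partial quotients a_0, a_1, ... (each step inverts the fractional part left over by the previous one):
  3 = 0*5 + 3, so a_0 = 0.
  5 = 1*3 + 2, so a_1 = 1.
  3 = 1*2 + 1, so a_2 = 1.
  2 = 2*1 + 0, so a_3 = 2.
The remainder reaches 0 after 4 divisions, so the expansion has 4 partial quotients, read off in order.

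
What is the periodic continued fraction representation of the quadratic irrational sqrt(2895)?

Write x_i = (sqrt(2895) + m_i)/d_i with (m_0, d_0) = (0, 1). a_0 = floor(sqrt(2895)) = 53, since 53^2 = 2809 <= 2895 < 2916 = 54^2.
Iterate m_{i+1} = d_i*a_i - m_i, d_{i+1} = (2895 - m_{i+1}^2)/d_i, a_{i+1} = floor((a_0 + m_{i+1})/d_{i+1}):
  m_1 = 1*53 - 0 = 53, d_1 = (2895 - 53^2)/1 = 86/1 = 86, a_1 = floor((53 + 53)/86) = 1.
  m_2 = 86*1 - 53 = 33, d_2 = (2895 - 33^2)/86 = 1806/86 = 21, a_2 = floor((53 + 33)/21) = 4.
  m_3 = 21*4 - 33 = 51, d_3 = (2895 - 51^2)/21 = 294/21 = 14, a_3 = floor((53 + 51)/14) = 7.
  m_4 = 14*7 - 51 = 47, d_4 = (2895 - 47^2)/14 = 686/14 = 49, a_4 = floor((53 + 47)/49) = 2.
  m_5 = 49*2 - 47 = 51, d_5 = (2895 - 51^2)/49 = 294/49 = 6, a_5 = floor((53 + 51)/6) = 17.
  m_6 = 6*17 - 51 = 51, d_6 = (2895 - 51^2)/6 = 294/6 = 49, a_6 = floor((53 + 51)/49) = 2.
  m_7 = 49*2 - 51 = 47, d_7 = (2895 - 47^2)/49 = 686/49 = 14, a_7 = floor((53 + 47)/14) = 7.
  m_8 = 14*7 - 47 = 51, d_8 = (2895 - 51^2)/14 = 294/14 = 21, a_8 = floor((53 + 51)/21) = 4.
  m_9 = 21*4 - 51 = 33, d_9 = (2895 - 33^2)/21 = 1806/21 = 86, a_9 = floor((53 + 33)/86) = 1.
  m_10 = 86*1 - 33 = 53, d_10 = (2895 - 53^2)/86 = 86/86 = 1, a_10 = floor((53 + 53)/1) = 106.
  m_11 = 1*106 - 53 = 53, d_11 = (2895 - 53^2)/1 = 86/1 = 86: (m_11, d_11) = (m_1, d_1) = (53, 86), so from here the quotients repeat a_1, ..., a_10; the period length is 10.
Hence the expansion of sqrt(2895) is a_0 = 53 followed by the repeating block 1, 4, 7, 2, 17, 2, 7, 4, 1, 106 (period 10).

[53; (1, 4, 7, 2, 17, 2, 7, 4, 1, 106)]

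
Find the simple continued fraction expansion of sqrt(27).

Write x_i = (sqrt(27) + m_i)/d_i with (m_0, d_0) = (0, 1). a_0 = floor(sqrt(27)) = 5, since 5^2 = 25 <= 27 < 36 = 6^2.
Iterate m_{i+1} = d_i*a_i - m_i, d_{i+1} = (27 - m_{i+1}^2)/d_i, a_{i+1} = floor((a_0 + m_{i+1})/d_{i+1}):
  m_1 = 1*5 - 0 = 5, d_1 = (27 - 5^2)/1 = 2/1 = 2, a_1 = floor((5 + 5)/2) = 5.
  m_2 = 2*5 - 5 = 5, d_2 = (27 - 5^2)/2 = 2/2 = 1, a_2 = floor((5 + 5)/1) = 10.
  m_3 = 1*10 - 5 = 5, d_3 = (27 - 5^2)/1 = 2/1 = 2: (m_3, d_3) = (m_1, d_1) = (5, 2), so from here the quotients repeat a_1, a_2; the period length is 2.
Hence the expansion of sqrt(27) is a_0 = 5 followed by the repeating block 5, 10 (period 2).

[5; (5, 10)]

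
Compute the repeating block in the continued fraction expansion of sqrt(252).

[15; (1, 6, 1, 30)]

Write x_i = (sqrt(252) + m_i)/d_i with (m_0, d_0) = (0, 1). a_0 = floor(sqrt(252)) = 15, since 15^2 = 225 <= 252 < 256 = 16^2.
Iterate m_{i+1} = d_i*a_i - m_i, d_{i+1} = (252 - m_{i+1}^2)/d_i, a_{i+1} = floor((a_0 + m_{i+1})/d_{i+1}):
  m_1 = 1*15 - 0 = 15, d_1 = (252 - 15^2)/1 = 27/1 = 27, a_1 = floor((15 + 15)/27) = 1.
  m_2 = 27*1 - 15 = 12, d_2 = (252 - 12^2)/27 = 108/27 = 4, a_2 = floor((15 + 12)/4) = 6.
  m_3 = 4*6 - 12 = 12, d_3 = (252 - 12^2)/4 = 108/4 = 27, a_3 = floor((15 + 12)/27) = 1.
  m_4 = 27*1 - 12 = 15, d_4 = (252 - 15^2)/27 = 27/27 = 1, a_4 = floor((15 + 15)/1) = 30.
  m_5 = 1*30 - 15 = 15, d_5 = (252 - 15^2)/1 = 27/1 = 27: (m_5, d_5) = (m_1, d_1) = (15, 27), so from here the quotients repeat a_1, ..., a_4; the period length is 4.
Hence the expansion of sqrt(252) is a_0 = 15 followed by the repeating block 1, 6, 1, 30 (period 4).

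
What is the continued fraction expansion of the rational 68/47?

Run the Euclidean algorithm on 68 and 47; the successive quotients are the partial quotients a_0, a_1, ... (each step inverts the fractional part left over by the previous one):
  68 = 1*47 + 21, so a_0 = 1.
  47 = 2*21 + 5, so a_1 = 2.
  21 = 4*5 + 1, so a_2 = 4.
  5 = 5*1 + 0, so a_3 = 5.
The remainder reaches 0 after 4 divisions, so the expansion has 4 partial quotients, read off in order.

[1; 2, 4, 5]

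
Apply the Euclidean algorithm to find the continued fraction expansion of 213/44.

Run the Euclidean algorithm on 213 and 44; the successive quotients are the partial quotients a_0, a_1, ... (each step inverts the fractional part left over by the previous one):
  213 = 4*44 + 37, so a_0 = 4.
  44 = 1*37 + 7, so a_1 = 1.
  37 = 5*7 + 2, so a_2 = 5.
  7 = 3*2 + 1, so a_3 = 3.
  2 = 2*1 + 0, so a_4 = 2.
The remainder reaches 0 after 5 divisions, so the expansion has 5 partial quotients, read off in order.

[4; 1, 5, 3, 2]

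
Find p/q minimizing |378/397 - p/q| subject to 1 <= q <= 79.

Expand x = 378/397 as a continued fraction with the Euclidean algorithm:
  378 = 0*397 + 378, so a_0 = 0.
  397 = 1*378 + 19, so a_1 = 1.
  378 = 19*19 + 17, so a_2 = 19.
  19 = 1*17 + 2, so a_3 = 1.
  17 = 8*2 + 1, so a_4 = 8.
  2 = 2*1 + 0, so a_5 = 2.
so x = [0; 1, 19, 1, 8, 2].
Convergents (p_i = a_i*p_{i-1} + p_{i-2}, q_i = a_i*q_{i-1} + q_{i-2} with p_{-2}=0, p_{-1}=1, q_{-2}=1, q_{-1}=0), until the denominator exceeds 79:
  i=0: a_0=0, p_0 = 0*1 + 0 = 0, q_0 = 0*0 + 1 = 1.
  i=1: a_1=1, p_1 = 1*0 + 1 = 1, q_1 = 1*1 + 0 = 1.
  i=2: a_2=19, p_2 = 19*1 + 0 = 19, q_2 = 19*1 + 1 = 20.
  i=3: a_3=1, p_3 = 1*19 + 1 = 20, q_3 = 1*20 + 1 = 21.
  i=4: a_4=8, p_4 = 8*20 + 19 = 179, q_4 = 8*21 + 20 = 188.
q_4 = 188 > 79, so the last convergent with denominator <= 79 is p_3/q_3 = 20/21.
The closest fraction with denominator <= 79 is either p_3/q_3 or the intermediate fraction (k*p_3 + p_2)/(k*q_3 + q_2) with the largest k >= 1 whose denominator stays <= 79; these approach x as k grows, and every other convergent or intermediate fraction in range is farther away.
Largest k: floor((79 - q_2)/q_3) = floor((79 - 20)/21) = 2.
That gives (2*20 + 19)/(2*21 + 20) = 59/62.
Compare the errors: |x - 20/21| = |378*21 - 20*397|/(397*21) = 2/8337, and |x - 59/62| = |378*62 - 59*397|/(397*62) = 13/24614.
Cross-multiplying, 2*24614 = 49228 < 108381 = 13*8337, so 2/8337 is smaller: the convergent 20/21 is closer to x than 59/62.

20/21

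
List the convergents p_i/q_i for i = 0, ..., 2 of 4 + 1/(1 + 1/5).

Using the convergent recurrence p_i = a_i*p_{i-1} + p_{i-2}, q_i = a_i*q_{i-1} + q_{i-2} with p_{-2}=0, p_{-1}=1, q_{-2}=1, q_{-1}=0:
  i=0: a_0=4, p_0 = 4*1 + 0 = 4, q_0 = 4*0 + 1 = 1.
  i=1: a_1=1, p_1 = 1*4 + 1 = 5, q_1 = 1*1 + 0 = 1.
  i=2: a_2=5, p_2 = 5*5 + 4 = 29, q_2 = 5*1 + 1 = 6.

4/1, 5/1, 29/6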